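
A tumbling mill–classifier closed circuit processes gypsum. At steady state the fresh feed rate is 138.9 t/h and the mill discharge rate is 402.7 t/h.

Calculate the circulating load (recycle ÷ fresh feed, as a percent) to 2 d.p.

CL = 189.92 %

Mill node: discharge = fresh + recycle.
R = M − F = 402.7 − 138.9 = 263.8 t/h
CL = 100·R/F = 100·263.8/138.9 = 189.92 %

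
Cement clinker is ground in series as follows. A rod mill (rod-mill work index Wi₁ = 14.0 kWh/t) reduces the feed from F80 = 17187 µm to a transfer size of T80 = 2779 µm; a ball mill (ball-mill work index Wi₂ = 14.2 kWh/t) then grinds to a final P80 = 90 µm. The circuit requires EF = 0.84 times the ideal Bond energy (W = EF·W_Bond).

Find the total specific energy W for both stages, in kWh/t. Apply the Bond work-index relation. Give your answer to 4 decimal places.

W = 11.6443 kWh/t

W = 10 Wi (1/√P80 − 1/√F80)  [Bond]
Stage 1 (17187→2779 µm, Wi₁=14.0): W₁ = 10·14.0·(0.018969 − 0.007628) = 1.5878 kWh/t
Stage 2 (2779→90 µm, Wi₂=14.2): W₂ = 10·14.2·(0.105409 − 0.018969) = 12.2744 kWh/t
W = W₁ + W₂ = 1.5878 + 12.2744 = 13.8623 kWh/t
Apply correction: 13.8623 × 0.84 = 11.6443 kWh/t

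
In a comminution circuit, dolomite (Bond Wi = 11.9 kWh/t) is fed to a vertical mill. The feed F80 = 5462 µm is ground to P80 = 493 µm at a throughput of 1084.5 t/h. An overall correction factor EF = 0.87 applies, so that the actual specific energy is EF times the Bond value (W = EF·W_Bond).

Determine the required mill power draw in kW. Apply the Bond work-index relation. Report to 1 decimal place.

W = 10·Wi·(P80^(-½) − F80^(-½))
W = 10·11.9·(1/√493 − 1/√5462) = 10·11.9·(0.031507) = 3.7493 kWh/t
Corrected W = EF·W_Bond = 0.87·3.7493 = 3.2619 kWh/t
Power = W × throughput = 3.2619 kWh/t × 1084.5 t/h = 3537.5 kW

P = 3537.5 kW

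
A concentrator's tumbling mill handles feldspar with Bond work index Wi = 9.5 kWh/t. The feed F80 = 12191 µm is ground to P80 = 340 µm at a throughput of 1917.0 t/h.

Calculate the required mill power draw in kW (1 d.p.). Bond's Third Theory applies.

W_Bond = 10·Wi·(1/√P₈₀ − 1/√F₈₀)
W = 10·9.5·(1/√340 − 1/√12191) = 10·9.5·(0.045176) = 4.2917 kWh/t
P = W·T = 4.2917·1917.0 = 8227.2 kW

P = 8227.2 kW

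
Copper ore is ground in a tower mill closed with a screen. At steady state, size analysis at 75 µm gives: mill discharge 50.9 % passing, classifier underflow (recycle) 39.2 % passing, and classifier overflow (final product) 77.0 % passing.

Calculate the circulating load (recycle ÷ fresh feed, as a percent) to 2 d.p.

CL = 223.08 %

Classifier node, passing 75 µm:
(1+r)·d = r·u + o ⇒ r = (o−d)/(d−u)
r = (77.0 − 50.9)/(50.9 − 39.2) = 26.1/11.7 = 2.2308
CL = 100·r = 223.08 %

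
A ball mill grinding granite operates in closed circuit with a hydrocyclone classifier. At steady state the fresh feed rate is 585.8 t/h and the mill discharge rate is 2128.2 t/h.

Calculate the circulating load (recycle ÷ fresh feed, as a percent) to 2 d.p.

Steady state: M = F + R.
R = M − F = 2128.2 − 585.8 = 1542.4 t/h
CL = 100·R/F = 100·1542.4/585.8 = 263.30 %

CL = 263.30 %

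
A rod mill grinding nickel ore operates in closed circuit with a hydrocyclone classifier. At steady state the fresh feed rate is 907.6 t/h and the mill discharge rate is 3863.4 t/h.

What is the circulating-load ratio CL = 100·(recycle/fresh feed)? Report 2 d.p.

Discharge = new feed + return, hence
R = M − F = 3863.4 − 907.6 = 2955.8 t/h
CL = 100·R/F = 100·2955.8/907.6 = 325.67 %

CL = 325.67 %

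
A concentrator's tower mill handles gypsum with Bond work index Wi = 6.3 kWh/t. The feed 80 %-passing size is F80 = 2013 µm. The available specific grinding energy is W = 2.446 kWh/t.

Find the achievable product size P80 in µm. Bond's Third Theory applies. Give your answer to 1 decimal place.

P80 = 267.7 µm

W = 10 Wi (P80^-0.5 − F80^-0.5)
⇒ 1/√P80 = W/(10·Wi) + 1/√F80
  = 2.4460/(10·6.3) + 1/√2013 = 0.038825 + 0.022288 = 0.061114
P80 = (1/0.061114)² = 16.3629² = 267.75 µm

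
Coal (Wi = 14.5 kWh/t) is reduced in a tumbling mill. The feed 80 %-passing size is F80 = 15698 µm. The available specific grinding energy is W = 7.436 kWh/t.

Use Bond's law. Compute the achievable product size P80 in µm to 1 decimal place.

W = 10·Wi·(P80^(-½) − F80^(-½))
1/√P80 = 1/√F80 + W/(10·Wi)
  = 7.4360/(10·14.5) + 1/√15698 = 0.051283 + 0.007981 = 0.059264
P80 = (1/0.059264)² = 16.8736² = 284.72 µm

P80 = 284.7 µm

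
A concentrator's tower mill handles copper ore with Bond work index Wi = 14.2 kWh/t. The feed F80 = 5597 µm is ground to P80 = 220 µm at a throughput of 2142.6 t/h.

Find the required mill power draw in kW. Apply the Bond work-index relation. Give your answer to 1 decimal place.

P = 16445.7 kW

Bond: W = 10·Wi·(1/√P80 − 1/√F80)
W = 10·14.2·(1/√220 − 1/√5597) = 10·14.2·(0.054053) = 7.6756 kWh/t
Mill draw = 7.6756 × 2142.6 = 16445.7 kW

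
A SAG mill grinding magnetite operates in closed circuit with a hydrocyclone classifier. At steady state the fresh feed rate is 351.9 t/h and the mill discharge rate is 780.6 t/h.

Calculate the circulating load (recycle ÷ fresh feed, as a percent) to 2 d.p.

CL = 121.82 %

M = F + R at steady state, so:
R = M − F = 780.6 − 351.9 = 428.7 t/h
CL = 100·R/F = 100·428.7/351.9 = 121.82 %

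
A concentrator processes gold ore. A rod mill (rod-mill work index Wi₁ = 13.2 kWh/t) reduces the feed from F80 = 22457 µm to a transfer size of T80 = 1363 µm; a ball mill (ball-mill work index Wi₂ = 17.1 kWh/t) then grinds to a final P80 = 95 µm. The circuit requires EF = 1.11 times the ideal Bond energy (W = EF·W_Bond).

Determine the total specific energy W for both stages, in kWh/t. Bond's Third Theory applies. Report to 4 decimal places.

W = 10 Wi / √P80 − 10 Wi / √F80
Stage 1 (22457→1363 µm, Wi₁=13.2): W₁ = 10·13.2·(0.027086 − 0.006673) = 2.6946 kWh/t
Stage 2 (1363→95 µm, Wi₂=17.1): W₂ = 10·17.1·(0.102598 − 0.027086) = 12.9124 kWh/t
W = W₁ + W₂ = 2.6946 + 12.9124 = 15.6070 kWh/t
Corrected W = EF·W_Bond = 1.11·15.6070 = 17.3238 kWh/t

W = 17.3238 kWh/t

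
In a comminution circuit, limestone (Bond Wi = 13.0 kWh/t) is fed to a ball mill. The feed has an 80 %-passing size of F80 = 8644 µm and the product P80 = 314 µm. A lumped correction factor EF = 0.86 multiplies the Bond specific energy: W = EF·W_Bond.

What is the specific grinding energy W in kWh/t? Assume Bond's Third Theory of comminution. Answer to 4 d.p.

W = 10·Wi·(P80^(-½) − F80^(-½))
1/√314 = 0.056433;  1/√8644 = 0.010756
W = 10·13.0·(0.056433 − 0.010756) = 5.9381 kWh/t
W_actual = 0.86 × 5.9381 = 5.1067 kWh/t

W = 5.1067 kWh/t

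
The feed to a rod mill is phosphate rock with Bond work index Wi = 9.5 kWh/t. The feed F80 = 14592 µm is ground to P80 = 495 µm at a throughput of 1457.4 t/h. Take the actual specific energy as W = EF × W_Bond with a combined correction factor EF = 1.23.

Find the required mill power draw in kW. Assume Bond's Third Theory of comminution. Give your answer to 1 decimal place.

W = 10·Wi·(P80^(-½) − F80^(-½))
W = 10·9.5·(1/√495 − 1/√14592) = 10·9.5·(0.036668) = 3.4835 kWh/t
With EF = 1.23: W = 3.4835·1.23 = 4.2847 kWh/t
Mill draw = 4.2847 × 1457.4 = 6244.5 kW

P = 6244.5 kW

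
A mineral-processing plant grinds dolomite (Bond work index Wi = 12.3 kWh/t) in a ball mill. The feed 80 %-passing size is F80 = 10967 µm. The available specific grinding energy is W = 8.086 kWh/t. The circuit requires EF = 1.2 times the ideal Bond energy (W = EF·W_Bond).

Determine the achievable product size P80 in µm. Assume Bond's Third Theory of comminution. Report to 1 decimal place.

P80 = 241.6 µm

W = 10 Wi (1/√P80 − 1/√F80)  [Bond]
W_Bond = W / EF = 8.086 / 1.2 = 6.7383 kWh/t
P80^(−½) = W_Bond/(10 Wi) + F80^(−½)
  = 6.7383/(10·12.3) + 1/√10967 = 0.054783 + 0.009549 = 0.064332
P80 = (1/0.064332)² = 15.5443² = 241.63 µm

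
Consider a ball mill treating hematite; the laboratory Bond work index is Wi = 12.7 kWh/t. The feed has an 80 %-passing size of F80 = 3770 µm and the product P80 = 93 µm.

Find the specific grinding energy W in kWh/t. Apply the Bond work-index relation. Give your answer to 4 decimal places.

W = 10·Wi·(P80^(-½) − F80^(-½))
1/√93 = 0.103695;  1/√3770 = 0.016287
W = 10·12.7·(0.103695 − 0.016287) = 11.1009 kWh/t

W = 11.1009 kWh/t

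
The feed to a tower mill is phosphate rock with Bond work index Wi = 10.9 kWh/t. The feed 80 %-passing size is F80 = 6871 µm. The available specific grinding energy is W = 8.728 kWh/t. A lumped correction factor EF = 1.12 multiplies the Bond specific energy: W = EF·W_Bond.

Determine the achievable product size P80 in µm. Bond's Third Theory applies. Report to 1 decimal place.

P80 = 143.2 µm

W = 10·Wi·[P80^(−½) − F80^(−½)]
W_Bond = W / EF = 8.728 / 1.12 = 7.7929 kWh/t
P80^(−½) = W_Bond/(10 Wi) + F80^(−½)
  = 7.7929/(10·10.9) + 1/√6871 = 0.071494 + 0.012064 = 0.083558
P80 = (1/0.083558)² = 11.9677² = 143.23 µm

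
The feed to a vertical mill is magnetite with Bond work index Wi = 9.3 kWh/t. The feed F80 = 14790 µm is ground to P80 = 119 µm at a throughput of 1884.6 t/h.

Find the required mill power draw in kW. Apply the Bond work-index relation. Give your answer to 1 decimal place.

P = 14625.6 kW

Bond:  W = 10 Wi (1/√P − 1/√F)
W = 10·9.3·(1/√119 − 1/√14790) = 10·9.3·(0.083447) = 7.7606 kWh/t
Power = W × throughput = 7.7606 kWh/t × 1884.6 t/h = 14625.6 kW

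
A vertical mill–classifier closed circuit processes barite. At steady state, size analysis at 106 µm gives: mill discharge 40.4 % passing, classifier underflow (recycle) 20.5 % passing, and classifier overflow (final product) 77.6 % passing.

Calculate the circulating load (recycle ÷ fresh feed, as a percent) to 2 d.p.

CL = 186.93 %

Balance %-passing 106 µm (r = R/F):
(1+r)d = ru + o → r = (o−d)/(d−u)
r = (77.6 − 40.4)/(40.4 − 20.5) = 37.2/19.9 = 1.8693
CL = 100·r = 186.93 %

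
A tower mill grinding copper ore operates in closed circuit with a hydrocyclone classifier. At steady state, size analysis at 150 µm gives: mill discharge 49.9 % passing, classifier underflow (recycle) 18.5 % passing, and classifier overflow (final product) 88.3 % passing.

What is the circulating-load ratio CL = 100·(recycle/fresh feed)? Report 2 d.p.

Classifier node, passing 150 µm:
Fd + Rd = Ru + Fo ⇒ R/F = (o−d)/(d−u)
r = (88.3 − 49.9)/(49.9 − 18.5) = 38.4/31.4 = 1.2229
CL = 100·r = 122.29 %

CL = 122.29 %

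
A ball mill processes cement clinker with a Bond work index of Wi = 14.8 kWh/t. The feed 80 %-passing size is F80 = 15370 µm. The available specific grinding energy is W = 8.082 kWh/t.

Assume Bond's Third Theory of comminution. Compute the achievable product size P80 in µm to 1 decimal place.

W = 10 Wi (P80^-0.5 − F80^-0.5)
P80^(−½) = W/(10 Wi) + F80^(−½)
  = 8.0820/(10·14.8) + 1/√15370 = 0.054608 + 0.008066 = 0.062674
P80 = (1/0.062674)² = 15.9555² = 254.58 µm

P80 = 254.6 µm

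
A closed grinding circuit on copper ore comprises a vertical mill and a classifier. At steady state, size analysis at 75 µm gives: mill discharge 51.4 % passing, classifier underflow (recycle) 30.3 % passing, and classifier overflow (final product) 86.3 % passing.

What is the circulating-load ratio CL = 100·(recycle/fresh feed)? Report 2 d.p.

Balance %-passing 75 µm (r = R/F):
(1+r)d = ru + o → r = (o−d)/(d−u)
r = (86.3 − 51.4)/(51.4 − 30.3) = 34.9/21.1 = 1.6540
CL = 100·r = 165.40 %

CL = 165.40 %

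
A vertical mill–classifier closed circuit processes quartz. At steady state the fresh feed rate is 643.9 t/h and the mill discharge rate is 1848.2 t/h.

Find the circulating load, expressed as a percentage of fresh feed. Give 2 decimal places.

Discharge = new feed + return, hence
R = M − F = 1848.2 − 643.9 = 1204.3 t/h
CL = 100·R/F = 100·1204.3/643.9 = 187.03 %

CL = 187.03 %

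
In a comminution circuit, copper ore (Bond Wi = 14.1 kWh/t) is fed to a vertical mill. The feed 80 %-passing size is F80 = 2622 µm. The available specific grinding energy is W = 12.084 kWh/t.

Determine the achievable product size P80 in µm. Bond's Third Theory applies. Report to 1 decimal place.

P80 = 90.3 µm

Bond:  W = 10 Wi (1/√P − 1/√F)
⇒ 1/√P80 = W/(10·Wi) + 1/√F80
  = 12.0840/(10·14.1) + 1/√2622 = 0.085702 + 0.019529 = 0.105231
P80 = (1/0.105231)² = 9.5029² = 90.30 µm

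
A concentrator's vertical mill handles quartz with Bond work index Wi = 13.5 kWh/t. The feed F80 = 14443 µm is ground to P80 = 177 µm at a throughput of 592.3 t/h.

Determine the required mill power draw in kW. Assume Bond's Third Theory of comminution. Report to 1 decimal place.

P = 5344.9 kW

W_Bond = 10·Wi·(1/√P₈₀ − 1/√F₈₀)
W = 10·13.5·(1/√177 − 1/√14443) = 10·13.5·(0.066844) = 9.0239 kWh/t
P = W·T = 9.0239·592.3 = 5344.9 kW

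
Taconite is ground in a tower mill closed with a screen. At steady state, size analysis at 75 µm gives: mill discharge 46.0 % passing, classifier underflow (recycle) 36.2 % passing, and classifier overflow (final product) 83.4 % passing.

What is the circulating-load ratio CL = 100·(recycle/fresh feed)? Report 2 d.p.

CL = 381.63 %

Mass balance on the −75 µm fraction:
d + r·d = r·u + o → r(d−u) = o−d
r = (83.4 − 46.0)/(46.0 − 36.2) = 37.4/9.8 = 3.8163
CL = 100·r = 381.63 %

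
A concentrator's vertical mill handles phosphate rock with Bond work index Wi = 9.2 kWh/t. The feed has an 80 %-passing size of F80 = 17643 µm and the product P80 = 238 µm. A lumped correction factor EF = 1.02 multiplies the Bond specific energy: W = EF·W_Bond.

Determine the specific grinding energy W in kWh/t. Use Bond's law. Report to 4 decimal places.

W = 10 Wi (P80^-0.5 − F80^-0.5)
1/√238 = 0.064820;  1/√17643 = 0.007529
W = 10·9.2·(0.064820 − 0.007529) = 5.2708 kWh/t
W_actual = 1.02 × 5.2708 = 5.3763 kWh/t

W = 5.3763 kWh/t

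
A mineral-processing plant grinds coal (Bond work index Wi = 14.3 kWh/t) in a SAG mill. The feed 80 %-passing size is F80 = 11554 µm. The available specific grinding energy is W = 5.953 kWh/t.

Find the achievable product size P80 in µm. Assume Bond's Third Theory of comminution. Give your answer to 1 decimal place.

P80 = 385.5 µm

W_Bond = 10·Wi·(1/√P₈₀ − 1/√F₈₀)
1/√P80 = 1/√F80 + W/(10·Wi)
  = 5.9530/(10·14.3) + 1/√11554 = 0.041629 + 0.009303 = 0.050933
P80 = (1/0.050933)² = 19.6338² = 385.49 µm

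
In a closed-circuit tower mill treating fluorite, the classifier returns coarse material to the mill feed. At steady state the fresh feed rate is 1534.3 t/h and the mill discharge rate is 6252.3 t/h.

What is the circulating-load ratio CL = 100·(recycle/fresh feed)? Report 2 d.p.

Mill node: discharge = fresh + recycle.
R = M − F = 6252.3 − 1534.3 = 4718.0 t/h
CL = 100·R/F = 100·4718.0/1534.3 = 307.50 %

CL = 307.50 %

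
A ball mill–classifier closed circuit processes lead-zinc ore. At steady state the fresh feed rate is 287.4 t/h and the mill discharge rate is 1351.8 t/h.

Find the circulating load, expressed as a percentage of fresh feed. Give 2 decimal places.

M = F + R at steady state, so:
R = M − F = 1351.8 − 287.4 = 1064.4 t/h
CL = 100·R/F = 100·1064.4/287.4 = 370.35 %

CL = 370.35 %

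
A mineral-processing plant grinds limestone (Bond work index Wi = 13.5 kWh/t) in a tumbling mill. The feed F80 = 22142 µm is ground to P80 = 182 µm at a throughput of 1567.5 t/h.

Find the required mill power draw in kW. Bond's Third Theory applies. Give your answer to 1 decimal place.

W = 10 Wi (P80^-0.5 − F80^-0.5)
W = 10·13.5·(1/√182 − 1/√22142) = 10·13.5·(0.067405) = 9.0996 kWh/t
Power = W × throughput = 9.0996 kWh/t × 1567.5 t/h = 14263.7 kW

P = 14263.7 kW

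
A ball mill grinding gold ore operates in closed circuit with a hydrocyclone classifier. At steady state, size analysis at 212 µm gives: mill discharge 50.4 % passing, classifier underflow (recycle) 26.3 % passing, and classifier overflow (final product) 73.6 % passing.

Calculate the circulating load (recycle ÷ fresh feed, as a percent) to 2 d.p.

Classifier node, passing 212 µm:
(1+r)d = ru + o → r = (o−d)/(d−u)
r = (73.6 − 50.4)/(50.4 − 26.3) = 23.2/24.1 = 0.9627
CL = 100·r = 96.27 %

CL = 96.27 %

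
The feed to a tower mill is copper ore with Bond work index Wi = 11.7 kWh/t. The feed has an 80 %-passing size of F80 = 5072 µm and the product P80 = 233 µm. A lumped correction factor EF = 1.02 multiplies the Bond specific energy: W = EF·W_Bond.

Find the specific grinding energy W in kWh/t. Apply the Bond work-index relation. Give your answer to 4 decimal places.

W = 10 Wi (1/√P80 − 1/√F80)  [Bond]
1/√233 = 0.065512;  1/√5072 = 0.014041
W = 10·11.7·(0.065512 − 0.014041) = 6.0221 kWh/t
Corrected W = EF·W_Bond = 1.02·6.0221 = 6.1425 kWh/t

W = 6.1425 kWh/t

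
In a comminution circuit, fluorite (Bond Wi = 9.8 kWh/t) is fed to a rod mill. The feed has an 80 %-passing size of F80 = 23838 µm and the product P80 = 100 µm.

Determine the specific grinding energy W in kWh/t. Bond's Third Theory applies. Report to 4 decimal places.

Bond:  W = 10 Wi (1/√P − 1/√F)
1/√100 = 0.100000;  1/√23838 = 0.006477
W = 10·9.8·(0.100000 − 0.006477) = 9.1653 kWh/t

W = 9.1653 kWh/t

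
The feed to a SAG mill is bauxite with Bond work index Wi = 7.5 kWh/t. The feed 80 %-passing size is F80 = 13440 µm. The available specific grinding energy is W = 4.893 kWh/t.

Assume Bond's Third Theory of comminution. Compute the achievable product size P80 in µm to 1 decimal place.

P80 = 183.3 µm

Bond: W = 10·Wi·(1/√P80 − 1/√F80)
1/√P80 = 1/√F80 + W/(10·Wi)
  = 4.8930/(10·7.5) + 1/√13440 = 0.065240 + 0.008626 = 0.073866
P80 = (1/0.073866)² = 13.5381² = 183.28 µm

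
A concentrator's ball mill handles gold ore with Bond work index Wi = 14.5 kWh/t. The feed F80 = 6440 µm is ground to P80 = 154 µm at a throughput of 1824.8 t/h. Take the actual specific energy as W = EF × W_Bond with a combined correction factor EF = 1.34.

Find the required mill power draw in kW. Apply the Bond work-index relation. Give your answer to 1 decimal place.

P = 24153.0 kW

Bond: W = 10·Wi·(1/√P80 − 1/√F80)
W = 10·14.5·(1/√154 − 1/√6440) = 10·14.5·(0.068121) = 9.8776 kWh/t
Apply correction: 9.8776 × 1.34 = 13.2359 kWh/t
Power = W × throughput = 13.2359 kWh/t × 1824.8 t/h = 24153.0 kW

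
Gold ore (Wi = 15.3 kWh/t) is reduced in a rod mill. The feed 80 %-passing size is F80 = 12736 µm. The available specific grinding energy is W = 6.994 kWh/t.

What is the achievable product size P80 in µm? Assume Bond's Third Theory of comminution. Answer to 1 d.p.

P80 = 335.8 µm

Bond: W = 10·Wi·(1/√P80 − 1/√F80)
P80^(−½) = W/(10 Wi) + F80^(−½)
  = 6.9940/(10·15.3) + 1/√12736 = 0.045712 + 0.008861 = 0.054573
P80 = (1/0.054573)² = 18.3239² = 335.77 µm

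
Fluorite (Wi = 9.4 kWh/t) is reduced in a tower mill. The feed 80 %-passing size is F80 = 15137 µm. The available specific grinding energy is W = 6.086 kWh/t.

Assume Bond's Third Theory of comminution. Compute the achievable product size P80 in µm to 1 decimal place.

W = 10 Wi (P80^-0.5 − F80^-0.5)
1/√P80 = 1/√F80 + W/(10·Wi)
  = 6.0860/(10·9.4) + 1/√15137 = 0.064745 + 0.008128 = 0.072873
P80 = (1/0.072873)² = 13.7226² = 188.31 µm

P80 = 188.3 µm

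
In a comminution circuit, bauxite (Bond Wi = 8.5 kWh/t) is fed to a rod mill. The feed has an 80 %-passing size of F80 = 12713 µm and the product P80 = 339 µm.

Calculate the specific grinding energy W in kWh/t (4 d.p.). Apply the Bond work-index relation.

W = 3.8627 kWh/t

Bond: W = 10·Wi·(1/√P80 − 1/√F80)
1/√339 = 0.054313;  1/√12713 = 0.008869
W = 10·8.5·(0.054313 − 0.008869) = 3.8627 kWh/t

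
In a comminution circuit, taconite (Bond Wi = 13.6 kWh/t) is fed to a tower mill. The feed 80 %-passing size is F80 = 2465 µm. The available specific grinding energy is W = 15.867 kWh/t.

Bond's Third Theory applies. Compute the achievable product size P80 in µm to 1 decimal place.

P80 = 53.4 µm

Bond:  W = 10 Wi (1/√P − 1/√F)
P80^-0.5 = F80^-0.5 + W/(10 Wi)
  = 15.8670/(10·13.6) + 1/√2465 = 0.116669 + 0.020141 = 0.136811
P80 = (1/0.136811)² = 7.3094² = 53.43 µm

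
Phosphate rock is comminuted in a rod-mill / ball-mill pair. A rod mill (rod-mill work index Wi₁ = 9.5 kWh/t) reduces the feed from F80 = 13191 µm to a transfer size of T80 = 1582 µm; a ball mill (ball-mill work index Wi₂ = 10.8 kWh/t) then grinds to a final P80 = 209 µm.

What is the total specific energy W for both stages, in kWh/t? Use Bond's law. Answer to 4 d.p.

W = 6.3165 kWh/t

W = 10·Wi·(P80^(-½) − F80^(-½))
Stage 1 (13191→1582 µm, Wi₁=9.5): W₁ = 10·9.5·(0.025142 − 0.008707) = 1.5613 kWh/t
Stage 2 (1582→209 µm, Wi₂=10.8): W₂ = 10·10.8·(0.069171 − 0.025142) = 4.7552 kWh/t
W = W₁ + W₂ = 1.5613 + 4.7552 = 6.3165 kWh/t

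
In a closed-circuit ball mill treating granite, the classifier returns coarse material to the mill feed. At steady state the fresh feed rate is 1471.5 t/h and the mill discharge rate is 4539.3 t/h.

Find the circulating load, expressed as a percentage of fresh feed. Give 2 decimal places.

Mill node: discharge = fresh + recycle.
R = M − F = 4539.3 − 1471.5 = 3067.8 t/h
CL = 100·R/F = 100·3067.8/1471.5 = 208.48 %

CL = 208.48 %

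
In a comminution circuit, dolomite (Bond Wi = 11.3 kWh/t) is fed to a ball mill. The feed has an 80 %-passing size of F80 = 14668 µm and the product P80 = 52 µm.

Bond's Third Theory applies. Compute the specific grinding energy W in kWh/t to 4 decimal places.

W = 10 Wi / √P80 − 10 Wi / √F80
1/√52 = 0.138675;  1/√14668 = 0.008257
W = 10·11.3·(0.138675 − 0.008257) = 14.7373 kWh/t

W = 14.7373 kWh/t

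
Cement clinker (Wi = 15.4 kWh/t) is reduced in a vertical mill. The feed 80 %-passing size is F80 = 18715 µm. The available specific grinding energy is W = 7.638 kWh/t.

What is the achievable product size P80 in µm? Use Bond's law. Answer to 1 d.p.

P80 = 308.8 µm

W = 10 Wi (P80^-0.5 − F80^-0.5)
1/√P80 = 1/√F80 + W/(10·Wi)
  = 7.6380/(10·15.4) + 1/√18715 = 0.049597 + 0.007310 = 0.056907
P80 = (1/0.056907)² = 17.5725² = 308.79 µm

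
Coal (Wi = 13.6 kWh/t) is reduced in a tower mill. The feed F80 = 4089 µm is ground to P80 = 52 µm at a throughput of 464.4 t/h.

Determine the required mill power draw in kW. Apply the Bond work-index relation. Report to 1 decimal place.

P = 7770.8 kW

W = 10 Wi / √P80 − 10 Wi / √F80
W = 10·13.6·(1/√52 − 1/√4089) = 10·13.6·(0.123037) = 16.7330 kWh/t
P_mill = W·ṁ = 16.7330·464.4 = 7770.8 kW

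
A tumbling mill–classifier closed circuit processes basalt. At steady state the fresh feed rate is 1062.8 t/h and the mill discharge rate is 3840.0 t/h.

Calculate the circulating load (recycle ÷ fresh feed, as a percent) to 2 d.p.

M = F + R at steady state, so:
R = M − F = 3840.0 − 1062.8 = 2777.2 t/h
CL = 100·R/F = 100·2777.2/1062.8 = 261.31 %

CL = 261.31 %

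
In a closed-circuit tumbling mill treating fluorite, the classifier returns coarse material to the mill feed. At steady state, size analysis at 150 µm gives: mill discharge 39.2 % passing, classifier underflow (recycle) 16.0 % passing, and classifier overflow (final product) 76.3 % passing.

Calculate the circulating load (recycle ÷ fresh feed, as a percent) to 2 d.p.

Balance %-passing 150 µm (r = R/F):
(1+r)d = ru + o → r = (o−d)/(d−u)
r = (76.3 − 39.2)/(39.2 − 16.0) = 37.1/23.2 = 1.5991
CL = 100·r = 159.91 %

CL = 159.91 %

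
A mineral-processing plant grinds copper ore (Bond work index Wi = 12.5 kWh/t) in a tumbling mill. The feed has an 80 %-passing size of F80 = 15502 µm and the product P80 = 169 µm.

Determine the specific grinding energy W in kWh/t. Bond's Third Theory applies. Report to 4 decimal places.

W = 8.6114 kWh/t

W_Bond = 10·Wi·(1/√P₈₀ − 1/√F₈₀)
1/√169 = 0.076923;  1/√15502 = 0.008032
W = 10·12.5·(0.076923 − 0.008032) = 8.6114 kWh/t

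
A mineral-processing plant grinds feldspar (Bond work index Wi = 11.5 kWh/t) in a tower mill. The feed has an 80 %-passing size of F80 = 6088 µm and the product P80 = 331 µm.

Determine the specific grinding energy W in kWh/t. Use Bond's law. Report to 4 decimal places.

W_Bond = 10·Wi·(1/√P₈₀ − 1/√F₈₀)
1/√331 = 0.054965;  1/√6088 = 0.012816
W = 10·11.5·(0.054965 − 0.012816) = 4.8471 kWh/t

W = 4.8471 kWh/t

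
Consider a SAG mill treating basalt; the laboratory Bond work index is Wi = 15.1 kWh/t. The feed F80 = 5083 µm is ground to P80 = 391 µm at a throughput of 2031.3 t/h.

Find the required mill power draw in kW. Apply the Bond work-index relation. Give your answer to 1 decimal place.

Bond:  W = 10 Wi (1/√P − 1/√F)
W = 10·15.1·(1/√391 − 1/√5083) = 10·15.1·(0.036546) = 5.5184 kWh/t
P_mill = W·ṁ = 5.5184·2031.3 = 11209.6 kW

P = 11209.6 kW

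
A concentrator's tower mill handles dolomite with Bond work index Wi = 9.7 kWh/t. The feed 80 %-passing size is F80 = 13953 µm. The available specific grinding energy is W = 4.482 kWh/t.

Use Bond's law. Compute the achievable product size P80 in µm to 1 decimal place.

W = 10·Wi·(P80^(-½) − F80^(-½))
P80^(−½) = W/(10 Wi) + F80^(−½)
  = 4.4820/(10·9.7) + 1/√13953 = 0.046206 + 0.008466 = 0.054672
P80 = (1/0.054672)² = 18.2909² = 334.56 µm

P80 = 334.6 µm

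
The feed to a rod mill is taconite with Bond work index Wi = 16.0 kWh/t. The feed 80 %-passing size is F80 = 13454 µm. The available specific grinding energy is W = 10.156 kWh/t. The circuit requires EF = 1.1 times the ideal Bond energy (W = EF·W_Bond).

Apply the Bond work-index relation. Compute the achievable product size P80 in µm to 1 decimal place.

P80 = 227.3 µm

Bond:  W = 10 Wi (1/√P − 1/√F)
W_Bond = W / EF = 10.156 / 1.1 = 9.2327 kWh/t
P80^-0.5 = F80^-0.5 + W_Bond/(10 Wi)
  = 9.2327/(10·16.0) + 1/√13454 = 0.057705 + 0.008621 = 0.066326
P80 = (1/0.066326)² = 15.0771² = 227.32 µm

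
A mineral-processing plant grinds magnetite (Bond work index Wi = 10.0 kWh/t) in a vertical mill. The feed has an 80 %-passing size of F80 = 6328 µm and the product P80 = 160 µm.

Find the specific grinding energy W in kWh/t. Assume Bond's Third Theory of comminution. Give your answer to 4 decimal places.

W_Bond = 10·Wi·(1/√P₈₀ − 1/√F₈₀)
1/√160 = 0.079057;  1/√6328 = 0.012571
W = 10·10.0·(0.079057 − 0.012571) = 6.6486 kWh/t

W = 6.6486 kWh/t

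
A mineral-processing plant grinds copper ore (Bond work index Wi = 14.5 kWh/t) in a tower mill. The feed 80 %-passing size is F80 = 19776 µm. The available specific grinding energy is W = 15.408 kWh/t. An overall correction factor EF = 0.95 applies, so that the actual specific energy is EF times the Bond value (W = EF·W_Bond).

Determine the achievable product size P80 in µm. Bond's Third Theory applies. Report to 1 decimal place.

W = 10 Wi (1/√P80 − 1/√F80)  [Bond]
W_Bond = W / EF = 15.408 / 0.95 = 16.2189 kWh/t
⇒ 1/√P80 = W_Bond/(10·Wi) + 1/√F80
  = 16.2189/(10·14.5) + 1/√19776 = 0.111855 + 0.007111 = 0.118966
P80 = (1/0.118966)² = 8.4058² = 70.66 µm

P80 = 70.7 µm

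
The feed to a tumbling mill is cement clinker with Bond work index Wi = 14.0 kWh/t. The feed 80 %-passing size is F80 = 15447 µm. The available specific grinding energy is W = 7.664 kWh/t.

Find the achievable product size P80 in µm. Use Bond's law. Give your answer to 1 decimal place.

P80 = 253.7 µm

Bond: W = 10·Wi·(1/√P80 − 1/√F80)
⇒ 1/√P80 = W/(10·Wi) + 1/√F80
  = 7.6640/(10·14.0) + 1/√15447 = 0.054743 + 0.008046 = 0.062789
P80 = (1/0.062789)² = 15.9264² = 253.65 µm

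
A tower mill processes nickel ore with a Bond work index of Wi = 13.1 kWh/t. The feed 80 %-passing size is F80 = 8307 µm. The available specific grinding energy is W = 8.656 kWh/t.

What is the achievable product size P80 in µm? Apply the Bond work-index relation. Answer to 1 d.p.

W = 10 Wi / √P80 − 10 Wi / √F80
⇒ 1/√P80 = W/(10·Wi) + 1/√F80
  = 8.6560/(10·13.1) + 1/√8307 = 0.066076 + 0.010972 = 0.077048
P80 = (1/0.077048)² = 12.9789² = 168.45 µm

P80 = 168.5 µm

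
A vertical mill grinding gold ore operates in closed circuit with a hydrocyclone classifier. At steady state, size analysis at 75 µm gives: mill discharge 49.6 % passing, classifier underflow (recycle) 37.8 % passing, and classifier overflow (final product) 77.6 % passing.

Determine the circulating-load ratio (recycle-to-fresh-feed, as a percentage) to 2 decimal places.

CL = 237.29 %

Mass balance on the −75 µm fraction:
(1+r)·d = r·u + o ⇒ r = (o−d)/(d−u)
r = (77.6 − 49.6)/(49.6 − 37.8) = 28.0/11.8 = 2.3729
CL = 100·r = 237.29 %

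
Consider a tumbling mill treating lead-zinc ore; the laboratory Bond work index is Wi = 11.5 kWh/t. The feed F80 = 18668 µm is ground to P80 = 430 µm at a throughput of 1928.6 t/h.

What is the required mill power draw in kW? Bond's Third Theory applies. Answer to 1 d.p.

P = 9072.3 kW

Bond: W = 10·Wi·(1/√P80 − 1/√F80)
W = 10·11.5·(1/√430 − 1/√18668) = 10·11.5·(0.040905) = 4.7041 kWh/t
Mill draw = 4.7041 × 1928.6 = 9072.3 kW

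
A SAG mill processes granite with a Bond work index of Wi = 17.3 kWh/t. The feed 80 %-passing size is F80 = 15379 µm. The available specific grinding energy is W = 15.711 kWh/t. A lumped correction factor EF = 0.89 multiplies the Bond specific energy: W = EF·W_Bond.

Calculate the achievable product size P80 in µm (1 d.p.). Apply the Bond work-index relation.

P80 = 82.5 µm

Bond:  W = 10 Wi (1/√P − 1/√F)
W_Bond = W / EF = 15.711 / 0.89 = 17.6528 kWh/t
P80^(−½) = W_Bond/(10 Wi) + F80^(−½)
  = 17.6528/(10·17.3) + 1/√15379 = 0.102039 + 0.008064 = 0.110103
P80 = (1/0.110103)² = 9.0824² = 82.49 µm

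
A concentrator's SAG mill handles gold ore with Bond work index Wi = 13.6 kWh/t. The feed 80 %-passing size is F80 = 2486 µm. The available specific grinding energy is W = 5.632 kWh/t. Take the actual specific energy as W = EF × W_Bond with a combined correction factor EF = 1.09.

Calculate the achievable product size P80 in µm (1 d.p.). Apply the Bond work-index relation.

W_Bond = 10·Wi·(1/√P₈₀ − 1/√F₈₀)
W_Bond = W / EF = 5.632 / 1.09 = 5.1670 kWh/t
P80^(−½) = W_Bond/(10 Wi) + F80^(−½)
  = 5.1670/(10·13.6) + 1/√2486 = 0.037992 + 0.020056 = 0.058049
P80 = (1/0.058049)² = 17.2269² = 296.77 µm

P80 = 296.8 µm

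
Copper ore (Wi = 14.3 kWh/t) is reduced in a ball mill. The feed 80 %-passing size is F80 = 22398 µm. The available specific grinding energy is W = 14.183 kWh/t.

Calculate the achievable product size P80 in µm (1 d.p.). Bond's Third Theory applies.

W = 10 Wi / √P80 − 10 Wi / √F80
1/√P80 = 1/√F80 + W/(10·Wi)
  = 14.1830/(10·14.3) + 1/√22398 = 0.099182 + 0.006682 = 0.105864
P80 = (1/0.105864)² = 9.4461² = 89.23 µm

P80 = 89.2 µm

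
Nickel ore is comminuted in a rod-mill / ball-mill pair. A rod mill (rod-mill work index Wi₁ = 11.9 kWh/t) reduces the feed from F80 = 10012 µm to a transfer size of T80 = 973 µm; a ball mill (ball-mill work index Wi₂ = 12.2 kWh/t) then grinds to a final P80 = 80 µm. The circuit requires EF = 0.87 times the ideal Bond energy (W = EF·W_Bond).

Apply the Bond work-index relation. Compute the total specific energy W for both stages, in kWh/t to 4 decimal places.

W_Bond = 10·Wi·(1/√P₈₀ − 1/√F₈₀)
Stage 1 (10012→973 µm, Wi₁=11.9): W₁ = 10·11.9·(0.032059 − 0.009994) = 2.6257 kWh/t
Stage 2 (973→80 µm, Wi₂=12.2): W₂ = 10·12.2·(0.111803 − 0.032059) = 9.7289 kWh/t
W = W₁ + W₂ = 2.6257 + 9.7289 = 12.3546 kWh/t
With EF = 0.87: W = 12.3546·0.87 = 10.7485 kWh/t

W = 10.7485 kWh/t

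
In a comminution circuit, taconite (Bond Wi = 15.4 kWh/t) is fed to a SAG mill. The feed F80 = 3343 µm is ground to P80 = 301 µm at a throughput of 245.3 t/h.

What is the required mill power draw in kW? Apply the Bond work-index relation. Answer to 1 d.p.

P = 1524.0 kW

Bond: W = 10·Wi·(1/√P80 − 1/√F80)
W = 10·15.4·(1/√301 − 1/√3343) = 10·15.4·(0.040344) = 6.2129 kWh/t
Mill draw = 6.2129 × 245.3 = 1524.0 kW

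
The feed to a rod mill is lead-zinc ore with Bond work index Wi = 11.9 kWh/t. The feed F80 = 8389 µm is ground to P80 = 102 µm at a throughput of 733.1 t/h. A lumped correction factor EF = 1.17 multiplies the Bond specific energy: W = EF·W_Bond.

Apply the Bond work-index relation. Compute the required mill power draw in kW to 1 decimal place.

W = 10·Wi·(P80^(-½) − F80^(-½))
W = 10·11.9·(1/√102 − 1/√8389) = 10·11.9·(0.088097) = 10.4835 kWh/t
Corrected W = EF·W_Bond = 1.17·10.4835 = 12.2657 kWh/t
Power = W × throughput = 12.2657 kWh/t × 733.1 t/h = 8992.0 kW

P = 8992.0 kW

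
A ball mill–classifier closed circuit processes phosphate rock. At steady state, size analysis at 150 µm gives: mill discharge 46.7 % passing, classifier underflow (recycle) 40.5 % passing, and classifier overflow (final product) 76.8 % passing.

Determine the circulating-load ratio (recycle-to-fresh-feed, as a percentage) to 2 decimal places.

CL = 485.48 %

Let r = R/F. Size balance at 150 µm:
r = (o − d)/(d − u)
r = (76.8 − 46.7)/(46.7 − 40.5) = 30.1/6.2 = 4.8548
CL = 100·r = 485.48 %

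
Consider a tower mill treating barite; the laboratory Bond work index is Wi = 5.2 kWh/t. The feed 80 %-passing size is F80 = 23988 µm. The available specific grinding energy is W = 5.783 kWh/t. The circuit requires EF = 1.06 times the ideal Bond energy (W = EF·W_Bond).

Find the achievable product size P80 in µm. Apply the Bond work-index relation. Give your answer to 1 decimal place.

W_Bond = 10·Wi·(1/√P₈₀ − 1/√F₈₀)
W_Bond = W / EF = 5.783 / 1.06 = 5.4557 kWh/t
1/√P80 = 1/√F80 + W_Bond/(10·Wi)
  = 5.4557/(10·5.2) + 1/√23988 = 0.104917 + 0.006457 = 0.111373
P80 = (1/0.111373)² = 8.9788² = 80.62 µm

P80 = 80.6 µm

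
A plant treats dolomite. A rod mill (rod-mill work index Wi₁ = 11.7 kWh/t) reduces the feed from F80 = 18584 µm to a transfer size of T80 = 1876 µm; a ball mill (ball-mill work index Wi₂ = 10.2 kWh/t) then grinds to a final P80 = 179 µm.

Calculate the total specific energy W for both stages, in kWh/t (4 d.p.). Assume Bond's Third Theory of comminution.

W = 7.1119 kWh/t

W = 10 Wi (P80^-0.5 − F80^-0.5)
Stage 1 (18584→1876 µm, Wi₁=11.7): W₁ = 10·11.7·(0.023088 − 0.007336) = 1.8430 kWh/t
Stage 2 (1876→179 µm, Wi₂=10.2): W₂ = 10·10.2·(0.074744 − 0.023088) = 5.2689 kWh/t
W = W₁ + W₂ = 1.8430 + 5.2689 = 7.1119 kWh/t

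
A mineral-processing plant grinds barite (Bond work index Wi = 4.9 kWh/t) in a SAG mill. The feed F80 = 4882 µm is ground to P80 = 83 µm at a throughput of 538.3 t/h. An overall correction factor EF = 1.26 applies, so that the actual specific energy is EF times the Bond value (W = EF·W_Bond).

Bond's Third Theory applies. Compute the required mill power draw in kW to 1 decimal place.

P = 3172.3 kW

W = 10·Wi·(P80^(-½) − F80^(-½))
W = 10·4.9·(1/√83 − 1/√4882) = 10·4.9·(0.095452) = 4.6772 kWh/t
Corrected W = EF·W_Bond = 1.26·4.6772 = 5.8932 kWh/t
P = W·T = 5.8932·538.3 = 3172.3 kW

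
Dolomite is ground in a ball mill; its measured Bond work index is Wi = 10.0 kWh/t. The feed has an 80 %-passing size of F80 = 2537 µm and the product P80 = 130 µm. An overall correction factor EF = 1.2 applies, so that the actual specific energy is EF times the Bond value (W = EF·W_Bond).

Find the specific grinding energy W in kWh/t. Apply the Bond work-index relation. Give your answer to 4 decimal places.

W = 8.1423 kWh/t

W = 10 Wi / √P80 − 10 Wi / √F80
1/√130 = 0.087706;  1/√2537 = 0.019854
W = 10·10.0·(0.087706 − 0.019854) = 6.7852 kWh/t
With EF = 1.2: W = 6.7852·1.2 = 8.1423 kWh/t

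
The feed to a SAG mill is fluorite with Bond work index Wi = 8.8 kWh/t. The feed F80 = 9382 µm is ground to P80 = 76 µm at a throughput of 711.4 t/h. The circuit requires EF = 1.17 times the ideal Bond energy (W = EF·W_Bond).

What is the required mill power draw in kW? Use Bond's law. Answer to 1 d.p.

P = 7645.7 kW

Bond: W = 10·Wi·(1/√P80 − 1/√F80)
W = 10·8.8·(1/√76 − 1/√9382) = 10·8.8·(0.104384) = 9.1858 kWh/t
With EF = 1.17: W = 9.1858·1.17 = 10.7474 kWh/t
Mill draw = 10.7474 × 711.4 = 7645.7 kW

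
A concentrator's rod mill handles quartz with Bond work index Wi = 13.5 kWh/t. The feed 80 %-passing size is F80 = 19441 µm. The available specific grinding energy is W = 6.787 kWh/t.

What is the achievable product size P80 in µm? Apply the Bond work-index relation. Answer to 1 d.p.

W = 10 Wi (P80^-0.5 − F80^-0.5)
P80^(−½) = W/(10 Wi) + F80^(−½)
  = 6.7870/(10·13.5) + 1/√19441 = 0.050274 + 0.007172 = 0.057446
P80 = (1/0.057446)² = 17.4076² = 303.03 µm

P80 = 303.0 µm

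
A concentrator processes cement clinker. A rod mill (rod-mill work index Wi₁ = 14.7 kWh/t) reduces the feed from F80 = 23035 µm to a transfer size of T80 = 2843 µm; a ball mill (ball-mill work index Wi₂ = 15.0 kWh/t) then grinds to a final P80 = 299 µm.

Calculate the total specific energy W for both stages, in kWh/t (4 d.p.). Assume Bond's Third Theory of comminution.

W = 10 Wi (1/√P80 − 1/√F80)  [Bond]
Stage 1 (23035→2843 µm, Wi₁=14.7): W₁ = 10·14.7·(0.018755 − 0.006589) = 1.7884 kWh/t
Stage 2 (2843→299 µm, Wi₂=15.0): W₂ = 10·15.0·(0.057831 − 0.018755) = 5.8615 kWh/t
W = W₁ + W₂ = 1.7884 + 5.8615 = 7.6499 kWh/t

W = 7.6499 kWh/t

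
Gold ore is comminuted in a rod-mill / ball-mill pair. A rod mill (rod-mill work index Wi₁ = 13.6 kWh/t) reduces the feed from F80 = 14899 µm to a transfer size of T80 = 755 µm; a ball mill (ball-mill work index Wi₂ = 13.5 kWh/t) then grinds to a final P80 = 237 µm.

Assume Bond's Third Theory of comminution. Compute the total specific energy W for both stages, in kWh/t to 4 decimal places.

W = 7.6914 kWh/t

W = 10 Wi (P80^-0.5 − F80^-0.5)
Stage 1 (14899→755 µm, Wi₁=13.6): W₁ = 10·13.6·(0.036394 − 0.008193) = 3.8354 kWh/t
Stage 2 (755→237 µm, Wi₂=13.5): W₂ = 10·13.5·(0.064957 − 0.036394) = 3.8560 kWh/t
W = W₁ + W₂ = 3.8354 + 3.8560 = 7.6914 kWh/t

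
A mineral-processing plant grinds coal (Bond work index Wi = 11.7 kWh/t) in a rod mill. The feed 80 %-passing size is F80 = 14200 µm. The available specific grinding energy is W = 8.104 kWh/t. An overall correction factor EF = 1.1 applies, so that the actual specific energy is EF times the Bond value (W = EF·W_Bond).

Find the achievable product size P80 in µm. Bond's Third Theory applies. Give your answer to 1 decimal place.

W = 10 Wi (1/√P80 − 1/√F80)  [Bond]
W_Bond = W / EF = 8.104 / 1.1 = 7.3673 kWh/t
1/√P80 = 1/√F80 + W_Bond/(10·Wi)
  = 7.3673/(10·11.7) + 1/√14200 = 0.062968 + 0.008392 = 0.071360
P80 = (1/0.071360)² = 14.0135² = 196.38 µm

P80 = 196.4 µm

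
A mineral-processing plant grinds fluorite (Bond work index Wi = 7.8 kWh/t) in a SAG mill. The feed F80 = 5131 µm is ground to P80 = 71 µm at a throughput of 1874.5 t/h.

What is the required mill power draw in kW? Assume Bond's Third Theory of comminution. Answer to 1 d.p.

W_Bond = 10·Wi·(1/√P₈₀ − 1/√F₈₀)
W = 10·7.8·(1/√71 − 1/√5131) = 10·7.8·(0.104718) = 8.1680 kWh/t
Mill draw = 8.1680 × 1874.5 = 15310.9 kW

P = 15310.9 kW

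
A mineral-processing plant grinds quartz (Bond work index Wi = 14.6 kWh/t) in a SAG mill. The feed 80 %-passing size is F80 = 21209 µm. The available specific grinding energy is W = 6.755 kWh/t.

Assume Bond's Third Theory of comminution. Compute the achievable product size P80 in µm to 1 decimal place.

P80 = 354.2 µm

W_Bond = 10·Wi·(1/√P₈₀ − 1/√F₈₀)
P80^(−½) = W/(10 Wi) + F80^(−½)
  = 6.7550/(10·14.6) + 1/√21209 = 0.046267 + 0.006867 = 0.053134
P80 = (1/0.053134)² = 18.8204² = 354.21 µm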